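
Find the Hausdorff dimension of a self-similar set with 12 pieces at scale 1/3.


For a self-similar set with N copies scaled by 1/r:
dim_H = log(N)/log(r) = log(12)/log(3)
= 2.484907/1.098612
= 2.26186


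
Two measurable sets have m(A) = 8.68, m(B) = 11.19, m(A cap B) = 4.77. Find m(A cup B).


By inclusion-exclusion: m(A u B) = m(A) + m(B) - m(A n B)
= 8.68 + 11.19 - 4.77
= 15.1


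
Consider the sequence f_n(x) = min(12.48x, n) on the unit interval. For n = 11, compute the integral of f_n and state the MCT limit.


f(x) = 12.48x on [0,1]; f_n(x) = min(12.48x, n). At n = 11:
Step 1: f(x) reaches 11 at x = 11/12.48 = 0.88141
Step 2: integral(f_11) = integral(12.48x, 0, 0.88141) + integral(11, 0.88141, 1)
       = 12.48*0.88141^2/2 + 11*(1 - 0.88141)
       = 4.847756 + 1.304487
       = 6.152244
Step 3: As n -> infinity, f_n increases to f, so by MCT integral(f_n) -> integral(f) = 12.48/2 = 6.24.
Convergence: integral(f_11) = 6.152244 -> 6.24 as n -> infinity


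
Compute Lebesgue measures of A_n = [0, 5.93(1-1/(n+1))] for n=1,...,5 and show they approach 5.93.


By continuity of measure from below: if A_n increases to A, then m(A_n) -> m(A).
Here A = [0, 5.93], so m(A) = 5.93
Step 1: a_1 = 5.93*(1 - 1/2) = 2.965, m(A_1) = 2.965
Step 2: a_2 = 5.93*(1 - 1/3) = 3.9533, m(A_2) = 3.9533
Step 3: a_3 = 5.93*(1 - 1/4) = 4.4475, m(A_3) = 4.4475
Step 4: a_4 = 5.93*(1 - 1/5) = 4.744, m(A_4) = 4.744
Step 5: a_5 = 5.93*(1 - 1/6) = 4.9417, m(A_5) = 4.9417
Limit: m(A_n) -> m([0,5.93]) = 5.93


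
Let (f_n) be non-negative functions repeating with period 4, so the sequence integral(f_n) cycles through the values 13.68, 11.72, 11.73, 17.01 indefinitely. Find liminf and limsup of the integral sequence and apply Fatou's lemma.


The sequence (integral(f_n)) is periodic with period 4, repeating the values 13.68, 11.72, 11.73, 17.01 indefinitely.
Step 1: For a periodic sequence, every tail (a_m, a_(m+1), ...) contains all 4 period values infinitely often.
Step 2: Hence inf of every tail = min of the period values = min(13.68, 11.72, 11.73, 17.01) = 11.72.
        liminf_n integral(f_n) = sup over m of (inf of tail from m) = 11.72.
Step 3: Similarly sup of every tail = max of the period values = 17.01.
        limsup_n integral(f_n) = 17.01.
Step 4: Fatou's lemma: integral(liminf_n f_n) <= liminf_n integral(f_n) = 11.72.
        So the integral of the pointwise liminf is at most 11.72.


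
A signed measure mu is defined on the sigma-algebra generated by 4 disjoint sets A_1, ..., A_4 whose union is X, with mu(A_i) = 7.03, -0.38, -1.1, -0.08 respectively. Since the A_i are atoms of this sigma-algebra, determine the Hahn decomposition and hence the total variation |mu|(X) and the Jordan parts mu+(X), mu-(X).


Step 1: Every measurable set is a union of atoms (the cells / points), so a Hahn decomposition is
  obtained by grouping atoms by sign: P = union of atoms with mu > 0, N = union of the remaining atoms.
  Atoms in P (indices): 1;  atoms in N (indices): 2, 3, 4
  Positive values: 7.03
  Negative values: -0.38, -1.1, -0.08
Step 2: mu+(X) = mu(P) = sum of positive atom values = 7.03
Step 3: mu-(X) = -mu(N) = sum of |negative atom values| = 1.56
Step 4: |mu|(X) = mu+(X) + mu-(X) = 7.03 + 1.56 = 8.59


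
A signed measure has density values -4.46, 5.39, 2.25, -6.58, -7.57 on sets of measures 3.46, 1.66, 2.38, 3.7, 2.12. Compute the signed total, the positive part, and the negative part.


Step 1: Compute signed measure on each set:
  Set 1: -4.46 * 3.46 = -15.4316
  Set 2: 5.39 * 1.66 = 8.9474
  Set 3: 2.25 * 2.38 = 5.355
  Set 4: -6.58 * 3.7 = -24.346
  Set 5: -7.57 * 2.12 = -16.0484
Step 2: Total signed measure = (-15.4316) + (8.9474) + (5.355) + (-24.346) + (-16.0484)
     = -41.5236
Step 3: Positive part mu+(X) = sum of positive contributions = 14.3024
Step 4: Negative part mu-(X) = |sum of negative contributions| = 55.826


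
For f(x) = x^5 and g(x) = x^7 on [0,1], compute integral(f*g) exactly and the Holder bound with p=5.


Step 1: Exact integral of f*g = integral(x^12, 0, 1) = 1/13
     = 0.076923
Step 2: Holder bound with p=5, q=1.25:
  ||f||_p = (integral x^25 dx)^(1/5) = (1/26)^(1/5) = 0.521201
  ||g||_q = (integral x^8.75 dx)^(1/1.25) = (1/9.75)^(1/1.25) = 0.161732
Step 3: Holder bound = ||f||_p * ||g||_q = 0.521201 * 0.161732 = 0.084295
Verification: 0.076923 <= 0.084295 (Holder holds)


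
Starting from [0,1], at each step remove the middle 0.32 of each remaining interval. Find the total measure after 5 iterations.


Step 1: At each step, fraction remaining = 1 - 0.32 = 0.68
Step 2: After 5 steps, measure = (0.68)^5
Step 3: Computing the power step by step:
  After step 1: 0.68
  After step 2: 0.4624
  After step 3: 0.314432
  After step 4: 0.213814
  After step 5: 0.145393
Result = 0.145393


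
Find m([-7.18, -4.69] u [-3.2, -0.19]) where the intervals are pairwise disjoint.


For pairwise disjoint intervals, m(union) = sum of lengths.
= (-4.69 - -7.18) + (-0.19 - -3.2)
= 2.49 + 3.01
= 5.5


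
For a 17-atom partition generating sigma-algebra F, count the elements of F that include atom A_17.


Each element of F is a union of some subset S of the 17 atoms.
The element contains A_17 iff A_17 is in S.
So we count subsets S of {A_1,...,A_17} with A_17 in S: choose freely among the other 16 atoms.
Count = 2^(17-1) = 2^16 = 65536.


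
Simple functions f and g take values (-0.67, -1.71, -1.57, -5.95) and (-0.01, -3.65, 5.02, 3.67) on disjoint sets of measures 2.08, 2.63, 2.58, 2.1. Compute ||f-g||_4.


Step 1: Compute differences f_i - g_i:
  -0.67 - -0.01 = -0.66
  -1.71 - -3.65 = 1.94
  -1.57 - 5.02 = -6.59
  -5.95 - 3.67 = -9.62
Step 2: Compute |diff|^4 * measure for each set:
  |-0.66|^4 * 2.08 = 0.189747 * 2.08 = 0.394675
  |1.94|^4 * 2.63 = 14.164685 * 2.63 = 37.253121
  |-6.59|^4 * 2.58 = 1885.99987 * 2.58 = 4865.879664
  |-9.62|^4 * 2.1 = 8564.465971 * 2.1 = 17985.37854
Step 3: Sum = 22888.905999
Step 4: ||f-g||_4 = (22888.905999)^(1/4) = 12.300032


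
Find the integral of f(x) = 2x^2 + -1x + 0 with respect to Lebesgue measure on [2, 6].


The Lebesgue integral of a Riemann-integrable function agrees with the Riemann integral.
Antiderivative F(x) = (2/3)x^3 + (-1/2)x^2 + 0x
F(6) = (2/3)*6^3 + (-1/2)*6^2 + 0*6
     = (2/3)*216 + (-1/2)*36 + 0*6
     = 144 + -18 + 0
     = 126
F(2) = 3.333333
Integral = F(6) - F(2) = 126 - 3.333333 = 122.666667


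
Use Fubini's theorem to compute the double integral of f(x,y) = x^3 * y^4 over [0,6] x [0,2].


By Fubini's theorem, the double integral factors as a product of single integrals:
Step 1: integral_0^6 x^3 dx = [x^4/4] from 0 to 6
     = 6^4/4 = 324
Step 2: integral_0^2 y^4 dy = [y^5/5] from 0 to 2
     = 2^5/5 = 6.4
Step 3: Double integral = 324 * 6.4 = 2073.6


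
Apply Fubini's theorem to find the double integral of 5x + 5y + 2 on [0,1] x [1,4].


By Fubini, integrate in x first, then y.
Step 1: Fix y, integrate over x in [0,1]:
  integral(5x + 5y + 2, x=0..1)
  = 5*(1^2 - 0^2)/2 + (5y + 2)*(1 - 0)
  = 2.5 + (5y + 2)*1
  = 2.5 + 5y + 2
  = 4.5 + 5y
Step 2: Integrate over y in [1,4]:
  integral(4.5 + 5y, y=1..4)
  = 4.5*3 + 5*(4^2 - 1^2)/2
  = 13.5 + 37.5
  = 51


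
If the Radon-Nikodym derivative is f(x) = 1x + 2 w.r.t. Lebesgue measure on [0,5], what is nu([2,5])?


nu(A) = integral_A (dnu/dmu) dmu = integral_2^5 (1x + 2) dx
Step 1: Antiderivative F(x) = (1/2)x^2 + 2x
Step 2: F(5) = (1/2)*5^2 + 2*5 = 12.5 + 10 = 22.5
Step 3: F(2) = (1/2)*2^2 + 2*2 = 2 + 4 = 6
Step 4: nu([2,5]) = F(5) - F(2) = 22.5 - 6 = 16.5


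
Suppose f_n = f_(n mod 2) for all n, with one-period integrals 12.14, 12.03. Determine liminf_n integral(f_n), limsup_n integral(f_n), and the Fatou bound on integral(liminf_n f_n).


The sequence (integral(f_n)) is periodic with period 2, repeating the values 12.14, 12.03 indefinitely.
Step 1: For a periodic sequence, every tail (a_m, a_(m+1), ...) contains all 2 period values infinitely often.
Step 2: Hence inf of every tail = min of the period values = min(12.14, 12.03) = 12.03.
        liminf_n integral(f_n) = sup over m of (inf of tail from m) = 12.03.
Step 3: Similarly sup of every tail = max of the period values = 12.14.
        limsup_n integral(f_n) = 12.14.
Step 4: Fatou's lemma: integral(liminf_n f_n) <= liminf_n integral(f_n) = 12.03.
        So the integral of the pointwise liminf is at most 12.03.


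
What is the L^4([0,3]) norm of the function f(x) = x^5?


Step 1: ||f||_4 = (integral_0^3 |x^5|^4 dx)^(1/4)
     = (integral_0^3 x^20 dx)^(1/4)
Step 2: integral_0^3 x^20 dx = [x^21/(21)] from 0 to 3 = 3^21/21
     = 10460353203/21 = 4.981121e+08
Step 3: ||f||_4 = (4.981121e+08)^(1/4) = 149.393521


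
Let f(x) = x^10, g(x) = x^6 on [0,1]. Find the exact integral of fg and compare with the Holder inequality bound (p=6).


Step 1: Exact integral of f*g = integral(x^16, 0, 1) = 1/17
     = 0.058824
Step 2: Holder bound with p=6, q=1.2:
  ||f||_p = (integral x^60 dx)^(1/6) = (1/61)^(1/6) = 0.504017
  ||g||_q = (integral x^7.2 dx)^(1/1.2) = (1/8.2)^(1/1.2) = 0.173176
Step 3: Holder bound = ||f||_p * ||g||_q = 0.504017 * 0.173176 = 0.087284
Verification: 0.058824 <= 0.087284 (Holder holds)


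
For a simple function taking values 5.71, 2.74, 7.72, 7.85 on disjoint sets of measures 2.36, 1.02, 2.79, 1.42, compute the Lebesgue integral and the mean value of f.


Step 1: Integral = sum(value_i * measure_i)
= 5.71*2.36 + 2.74*1.02 + 7.72*2.79 + 7.85*1.42
= 13.4756 + 2.7948 + 21.5388 + 11.147
= 48.9562
Step 2: Total measure of domain = 2.36 + 1.02 + 2.79 + 1.42 = 7.59
Step 3: Average value = 48.9562 / 7.59 = 6.450092


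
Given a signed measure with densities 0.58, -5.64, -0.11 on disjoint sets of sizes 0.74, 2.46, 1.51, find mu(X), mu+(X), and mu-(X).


Step 1: Compute signed measure on each set:
  Set 1: 0.58 * 0.74 = 0.4292
  Set 2: -5.64 * 2.46 = -13.8744
  Set 3: -0.11 * 1.51 = -0.1661
Step 2: Total signed measure = (0.4292) + (-13.8744) + (-0.1661)
     = -13.6113
Step 3: Positive part mu+(X) = sum of positive contributions = 0.4292
Step 4: Negative part mu-(X) = |sum of negative contributions| = 14.0405


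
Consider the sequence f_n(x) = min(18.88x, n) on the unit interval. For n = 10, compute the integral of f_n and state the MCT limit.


f(x) = 18.88x on [0,1]; f_n(x) = min(18.88x, n). At n = 10:
Step 1: f(x) reaches 10 at x = 10/18.88 = 0.529661
Step 2: integral(f_10) = integral(18.88x, 0, 0.529661) + integral(10, 0.529661, 1)
       = 18.88*0.529661^2/2 + 10*(1 - 0.529661)
       = 2.648305 + 4.70339
       = 7.351695
Step 3: As n -> infinity, f_n increases to f, so by MCT integral(f_n) -> integral(f) = 18.88/2 = 9.44.
Convergence: integral(f_10) = 7.351695 -> 9.44 as n -> infinity


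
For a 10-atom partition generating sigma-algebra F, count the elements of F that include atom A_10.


Each element of F is a union of some subset S of the 10 atoms.
The element contains A_10 iff A_10 is in S.
So we count subsets S of {A_1,...,A_10} with A_10 in S: choose freely among the other 9 atoms.
Count = 2^(10-1) = 2^9 = 512.


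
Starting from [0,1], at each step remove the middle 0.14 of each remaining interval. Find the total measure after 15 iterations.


Step 1: At each step, fraction remaining = 1 - 0.14 = 0.86
Step 2: After 15 steps, measure = (0.86)^15
Result = 0.104106


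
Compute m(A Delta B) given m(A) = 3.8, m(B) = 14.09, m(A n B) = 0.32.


m(A Delta B) = m(A) + m(B) - 2*m(A n B)
= 3.8 + 14.09 - 2*0.32
= 3.8 + 14.09 - 0.64
= 17.25


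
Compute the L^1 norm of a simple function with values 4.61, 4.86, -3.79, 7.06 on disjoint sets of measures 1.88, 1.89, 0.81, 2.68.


Step 1: Compute |f_i|^1 for each value:
  |4.61|^1 = 4.61
  |4.86|^1 = 4.86
  |-3.79|^1 = 3.79
  |7.06|^1 = 7.06
Step 2: Multiply by measures and sum:
  4.61 * 1.88 = 8.6668
  4.86 * 1.89 = 9.1854
  3.79 * 0.81 = 3.0699
  7.06 * 2.68 = 18.9208
Sum = 8.6668 + 9.1854 + 3.0699 + 18.9208 = 39.8429
Step 3: Take the p-th root:
||f||_1 = (39.8429)^(1/1) = 39.8429


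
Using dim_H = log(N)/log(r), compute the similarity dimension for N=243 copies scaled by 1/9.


For a self-similar set with N copies scaled by 1/r:
dim_H = log(N)/log(r) = log(243)/log(9)
= 5.493061/2.197225
= 2.5


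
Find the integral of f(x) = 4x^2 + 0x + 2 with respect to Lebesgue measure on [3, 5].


The Lebesgue integral of a Riemann-integrable function agrees with the Riemann integral.
Antiderivative F(x) = (4/3)x^3 + (0/2)x^2 + 2x
F(5) = (4/3)*5^3 + (0/2)*5^2 + 2*5
     = (4/3)*125 + (0/2)*25 + 2*5
     = 166.666667 + 0.0 + 10
     = 176.666667
F(3) = 42
Integral = F(5) - F(3) = 176.666667 - 42 = 134.666667


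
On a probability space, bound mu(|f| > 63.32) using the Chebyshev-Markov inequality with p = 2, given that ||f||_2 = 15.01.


Chebyshev/Markov inequality: mu(|f| > eps) <= (||f||_p / eps)^p
Step 1: ||f||_2 / eps = 15.01 / 63.32 = 0.23705
Step 2: Raise to power p = 2:
  (0.23705)^2 = 0.056193
Step 3: Therefore mu(|f| > 63.32) <= 0.056193


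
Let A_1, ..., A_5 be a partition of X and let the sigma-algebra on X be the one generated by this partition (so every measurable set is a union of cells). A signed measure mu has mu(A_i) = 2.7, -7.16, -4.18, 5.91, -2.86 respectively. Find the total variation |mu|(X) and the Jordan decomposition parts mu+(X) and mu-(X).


Step 1: Every measurable set is a union of atoms (the cells / points), so a Hahn decomposition is
  obtained by grouping atoms by sign: P = union of atoms with mu > 0, N = union of the remaining atoms.
  Atoms in P (indices): 1, 4;  atoms in N (indices): 2, 3, 5
  Positive values: 2.7, 5.91
  Negative values: -7.16, -4.18, -2.86
Step 2: mu+(X) = mu(P) = sum of positive atom values = 8.61
Step 3: mu-(X) = -mu(N) = sum of |negative atom values| = 14.2
Step 4: |mu|(X) = mu+(X) + mu-(X) = 8.61 + 14.2 = 22.81


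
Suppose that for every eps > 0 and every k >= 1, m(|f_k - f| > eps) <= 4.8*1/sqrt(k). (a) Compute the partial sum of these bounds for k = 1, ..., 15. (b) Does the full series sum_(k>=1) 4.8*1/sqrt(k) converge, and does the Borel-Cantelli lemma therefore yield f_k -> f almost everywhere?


Step 1: List the terms 4.8*1/sqrt(k) for k = 1 to 15:
  k=1: 4.8
  k=2: 3.394113
  k=3: 2.771281
  k=4: 2.4
  k=5: 2.146625
  k=6: 1.959592
  k=7: 1.814229
  k=8: 1.697056
  k=9: 1.6
  k=10: 1.517893
  k=11: 1.447254
  k=12: 1.385641
  k=13: 1.33128
  k=14: 1.282854
  k=15: 1.239355
Step 2: Partial sum = 4.8 + 3.394113 + 2.771281 + 2.4 + 2.146625 + 1.959592 + 1.814229 + 1.697056 + 1.6 + 1.517893 + 1.447254 + 1.385641 + 1.33128 + 1.282854 + 1.239355
     = 30.787174
Step 3: The full series sum_(k>=1) 4.8*1/sqrt(k) diverges (p-series with p = 1/2 <= 1; a nonzero constant multiple of a divergent series diverges).
Step 4: The (first) Borel-Cantelli lemma requires a summable sequence of measures, so it does not apply here;
        from this bound alone no conclusion about a.e. convergence can be drawn (convergence in measure still
        gives an a.e.-convergent subsequence, but not a.e. convergence of the whole sequence).
Conclusion: series diverges; Borel-Cantelli is inconclusive about a.e. convergence of f_k.


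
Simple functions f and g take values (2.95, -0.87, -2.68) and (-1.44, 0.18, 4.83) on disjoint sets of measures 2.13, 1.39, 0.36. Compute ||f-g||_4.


Step 1: Compute differences f_i - g_i:
  2.95 - -1.44 = 4.39
  -0.87 - 0.18 = -1.05
  -2.68 - 4.83 = -7.51
Step 2: Compute |diff|^4 * measure for each set:
  |4.39|^4 * 2.13 = 371.413838 * 2.13 = 791.111476
  |-1.05|^4 * 1.39 = 1.215506 * 1.39 = 1.689554
  |-7.51|^4 * 0.36 = 3180.97128 * 0.36 = 1145.149661
Step 3: Sum = 1937.95069
Step 4: ||f-g||_4 = (1937.95069)^(1/4) = 6.63492


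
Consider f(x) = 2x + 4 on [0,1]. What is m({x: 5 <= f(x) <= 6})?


f^(-1)([5, 6]) = {x : 5 <= 2x + 4 <= 6}
Solving: (5 - 4)/2 <= x <= (6 - 4)/2
= [0.5, 1]
Intersecting with [0,1]: [0.5, 1]
Measure = 1 - 0.5 = 0.5


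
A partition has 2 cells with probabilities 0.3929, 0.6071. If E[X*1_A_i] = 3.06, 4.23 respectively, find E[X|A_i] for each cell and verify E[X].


For each cell A_i: E[X|A_i] = E[X*1_A_i] / P(A_i)
Step 1: E[X|A_1] = 3.06 / 0.3929 = 7.788241
Step 2: E[X|A_2] = 4.23 / 0.6071 = 6.967551
Verification: E[X] = sum E[X*1_A_i] = 3.06 + 4.23 = 7.29


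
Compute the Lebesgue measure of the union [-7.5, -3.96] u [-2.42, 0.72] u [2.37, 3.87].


For pairwise disjoint intervals, m(union) = sum of lengths.
= (-3.96 - -7.5) + (0.72 - -2.42) + (3.87 - 2.37)
= 3.54 + 3.14 + 1.5
= 8.18


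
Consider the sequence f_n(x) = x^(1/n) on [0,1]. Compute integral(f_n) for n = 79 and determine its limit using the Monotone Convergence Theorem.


At n = 79: f_79(x) = x^(1/79).
Step 1: integral(x^(1/79), 0, 1) = [x^(1/79+1) / (1/79+1)] from 0 to 1
     = 1 / (1/79 + 1) = 1 / ((79+1)/79) = 79/(79+1)
     = 79/80 = 0.9875
Step 2: As n -> infinity, f_n(x) = x^(1/n) -> 1 for x in (0,1], and f_n is increasing in n.
By MCT, lim_n integral(f_n) = integral(lim_n f_n) = integral(1, 0, 1) = 1.
Step 3: Verify convergence: 79/80 = 0.9875 -> 1


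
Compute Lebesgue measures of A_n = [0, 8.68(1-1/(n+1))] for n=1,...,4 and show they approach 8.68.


By continuity of measure from below: if A_n increases to A, then m(A_n) -> m(A).
Here A = [0, 8.68], so m(A) = 8.68
Step 1: a_1 = 8.68*(1 - 1/2) = 4.34, m(A_1) = 4.34
Step 2: a_2 = 8.68*(1 - 1/3) = 5.7867, m(A_2) = 5.7867
Step 3: a_3 = 8.68*(1 - 1/4) = 6.51, m(A_3) = 6.51
Step 4: a_4 = 8.68*(1 - 1/5) = 6.944, m(A_4) = 6.944
Limit: m(A_n) -> m([0,8.68]) = 8.68


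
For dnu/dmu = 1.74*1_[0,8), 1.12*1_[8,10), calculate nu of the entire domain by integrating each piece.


Integrate each piece of the Radon-Nikodym derivative:
Step 1: integral_0^8 1.74 dx = 1.74*(8-0) = 1.74*8 = 13.92
Step 2: integral_8^10 1.12 dx = 1.12*(10-8) = 1.12*2 = 2.24
Total: 13.92 + 2.24 = 16.16


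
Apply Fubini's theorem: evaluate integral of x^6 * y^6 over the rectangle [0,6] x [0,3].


By Fubini's theorem, the double integral factors as a product of single integrals:
Step 1: integral_0^6 x^6 dx = [x^7/7] from 0 to 6
     = 6^7/7 = 39990.857143
Step 2: integral_0^3 y^6 dy = [y^7/7] from 0 to 3
     = 3^7/7 = 312.428571
Step 3: Double integral = 39990.857143 * 312.428571 = 1.249429e+07


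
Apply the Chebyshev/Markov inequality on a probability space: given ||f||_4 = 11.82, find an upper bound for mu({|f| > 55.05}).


Chebyshev/Markov inequality: mu(|f| > eps) <= (||f||_p / eps)^p
Step 1: ||f||_4 / eps = 11.82 / 55.05 = 0.214714
Step 2: Raise to power p = 4:
  (0.214714)^4 = 0.002125
Step 3: Therefore mu(|f| > 55.05) <= 0.002125


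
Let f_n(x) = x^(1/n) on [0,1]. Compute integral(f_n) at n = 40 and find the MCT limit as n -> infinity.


At n = 40: f_40(x) = x^(1/40).
Step 1: integral(x^(1/40), 0, 1) = [x^(1/40+1) / (1/40+1)] from 0 to 1
     = 1 / (1/40 + 1) = 1 / ((40+1)/40) = 40/(40+1)
     = 40/41 = 0.97561
Step 2: As n -> infinity, f_n(x) = x^(1/n) -> 1 for x in (0,1], and f_n is increasing in n.
By MCT, lim_n integral(f_n) = integral(lim_n f_n) = integral(1, 0, 1) = 1.
Step 3: Verify convergence: 40/41 = 0.97561 -> 1


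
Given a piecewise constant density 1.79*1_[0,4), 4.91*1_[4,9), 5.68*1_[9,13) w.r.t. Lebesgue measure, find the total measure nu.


Integrate each piece of the Radon-Nikodym derivative:
Step 1: integral_0^4 1.79 dx = 1.79*(4-0) = 1.79*4 = 7.16
Step 2: integral_4^9 4.91 dx = 4.91*(9-4) = 4.91*5 = 24.55
Step 3: integral_9^13 5.68 dx = 5.68*(13-9) = 5.68*4 = 22.72
Total: 7.16 + 24.55 + 22.72 = 54.43


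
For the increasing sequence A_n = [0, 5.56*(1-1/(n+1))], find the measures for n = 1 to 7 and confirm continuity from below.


By continuity of measure from below: if A_n increases to A, then m(A_n) -> m(A).
Here A = [0, 5.56], so m(A) = 5.56
Step 1: a_1 = 5.56*(1 - 1/2) = 2.78, m(A_1) = 2.78
Step 2: a_2 = 5.56*(1 - 1/3) = 3.7067, m(A_2) = 3.7067
Step 3: a_3 = 5.56*(1 - 1/4) = 4.17, m(A_3) = 4.17
Step 4: a_4 = 5.56*(1 - 1/5) = 4.448, m(A_4) = 4.448
Step 5: a_5 = 5.56*(1 - 1/6) = 4.6333, m(A_5) = 4.6333
Step 6: a_6 = 5.56*(1 - 1/7) = 4.7657, m(A_6) = 4.7657
Step 7: a_7 = 5.56*(1 - 1/8) = 4.865, m(A_7) = 4.865
Limit: m(A_n) -> m([0,5.56]) = 5.56


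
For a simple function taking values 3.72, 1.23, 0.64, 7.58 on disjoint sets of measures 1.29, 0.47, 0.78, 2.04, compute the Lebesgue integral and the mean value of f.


Step 1: Integral = sum(value_i * measure_i)
= 3.72*1.29 + 1.23*0.47 + 0.64*0.78 + 7.58*2.04
= 4.7988 + 0.5781 + 0.4992 + 15.4632
= 21.3393
Step 2: Total measure of domain = 1.29 + 0.47 + 0.78 + 2.04 = 4.58
Step 3: Average value = 21.3393 / 4.58 = 4.659236


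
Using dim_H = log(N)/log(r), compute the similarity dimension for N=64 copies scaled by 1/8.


For a self-similar set with N copies scaled by 1/r:
dim_H = log(N)/log(r) = log(64)/log(8)
= 4.158883/2.079442
= 2


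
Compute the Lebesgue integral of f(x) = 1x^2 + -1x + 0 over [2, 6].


The Lebesgue integral of a Riemann-integrable function agrees with the Riemann integral.
Antiderivative F(x) = (1/3)x^3 + (-1/2)x^2 + 0x
F(6) = (1/3)*6^3 + (-1/2)*6^2 + 0*6
     = (1/3)*216 + (-1/2)*36 + 0*6
     = 72 + -18 + 0
     = 54
F(2) = 0.666667
Integral = F(6) - F(2) = 54 - 0.666667 = 53.333333


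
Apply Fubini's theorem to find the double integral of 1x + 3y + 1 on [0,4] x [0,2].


By Fubini, integrate in x first, then y.
Step 1: Fix y, integrate over x in [0,4]:
  integral(1x + 3y + 1, x=0..4)
  = 1*(4^2 - 0^2)/2 + (3y + 1)*(4 - 0)
  = 8 + (3y + 1)*4
  = 8 + 12y + 4
  = 12 + 12y
Step 2: Integrate over y in [0,2]:
  integral(12 + 12y, y=0..2)
  = 12*2 + 12*(2^2 - 0^2)/2
  = 24 + 24
  = 48


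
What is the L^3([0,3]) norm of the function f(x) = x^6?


Step 1: ||f||_3 = (integral_0^3 |x^6|^3 dx)^(1/3)
     = (integral_0^3 x^18 dx)^(1/3)
Step 2: integral_0^3 x^18 dx = [x^19/(19)] from 0 to 3 = 3^19/19
     = 1162261467/19 = 6.117166e+07
Step 3: ||f||_3 = (6.117166e+07)^(1/3) = 394.018621


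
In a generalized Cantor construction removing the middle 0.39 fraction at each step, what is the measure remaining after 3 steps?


Step 1: At each step, fraction remaining = 1 - 0.39 = 0.61
Step 2: After 3 steps, measure = (0.61)^3
Step 3: Computing the power step by step:
  After step 1: 0.61
  After step 2: 0.3721
  After step 3: 0.226981
Result = 0.226981


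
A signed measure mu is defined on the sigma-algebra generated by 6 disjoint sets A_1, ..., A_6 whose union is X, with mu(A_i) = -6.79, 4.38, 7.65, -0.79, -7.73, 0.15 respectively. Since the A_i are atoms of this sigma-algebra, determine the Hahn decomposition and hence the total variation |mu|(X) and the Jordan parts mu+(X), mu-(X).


Step 1: Every measurable set is a union of atoms (the cells / points), so a Hahn decomposition is
  obtained by grouping atoms by sign: P = union of atoms with mu > 0, N = union of the remaining atoms.
  Atoms in P (indices): 2, 3, 6;  atoms in N (indices): 1, 4, 5
  Positive values: 4.38, 7.65, 0.15
  Negative values: -6.79, -0.79, -7.73
Step 2: mu+(X) = mu(P) = sum of positive atom values = 12.18
Step 3: mu-(X) = -mu(N) = sum of |negative atom values| = 15.31
Step 4: |mu|(X) = mu+(X) + mu-(X) = 12.18 + 15.31 = 27.49


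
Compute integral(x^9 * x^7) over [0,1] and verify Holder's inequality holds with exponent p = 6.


Step 1: Exact integral of f*g = integral(x^16, 0, 1) = 1/17
     = 0.058824
Step 2: Holder bound with p=6, q=1.2:
  ||f||_p = (integral x^54 dx)^(1/6) = (1/55)^(1/6) = 0.51279
  ||g||_q = (integral x^8.4 dx)^(1/1.2) = (1/9.4)^(1/1.2) = 0.154547
Step 3: Holder bound = ||f||_p * ||g||_q = 0.51279 * 0.154547 = 0.07925
Verification: 0.058824 <= 0.07925 (Holder holds)


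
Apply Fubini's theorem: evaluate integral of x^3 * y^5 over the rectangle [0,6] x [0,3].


By Fubini's theorem, the double integral factors as a product of single integrals:
Step 1: integral_0^6 x^3 dx = [x^4/4] from 0 to 6
     = 6^4/4 = 324
Step 2: integral_0^3 y^5 dy = [y^6/6] from 0 to 3
     = 3^6/6 = 121.5
Step 3: Double integral = 324 * 121.5 = 39366


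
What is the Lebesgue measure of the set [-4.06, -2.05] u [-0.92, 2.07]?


For pairwise disjoint intervals, m(union) = sum of lengths.
= (-2.05 - -4.06) + (2.07 - -0.92)
= 2.01 + 2.99
= 5


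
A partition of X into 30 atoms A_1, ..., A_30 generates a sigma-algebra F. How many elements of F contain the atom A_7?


Each element of F is a union of some subset S of the 30 atoms.
The element contains A_7 iff A_7 is in S.
So we count subsets S of {A_1,...,A_30} with A_7 in S: choose freely among the other 29 atoms.
Count = 2^(30-1) = 2^29 = 536870912.


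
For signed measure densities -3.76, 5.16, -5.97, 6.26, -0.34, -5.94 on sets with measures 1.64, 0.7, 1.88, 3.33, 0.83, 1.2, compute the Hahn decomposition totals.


Step 1: Compute signed measure on each set:
  Set 1: -3.76 * 1.64 = -6.1664
  Set 2: 5.16 * 0.7 = 3.612
  Set 3: -5.97 * 1.88 = -11.2236
  Set 4: 6.26 * 3.33 = 20.8458
  Set 5: -0.34 * 0.83 = -0.2822
  Set 6: -5.94 * 1.2 = -7.128
Step 2: Total signed measure = (-6.1664) + (3.612) + (-11.2236) + (20.8458) + (-0.2822) + (-7.128)
     = -0.3424
Step 3: Positive part mu+(X) = sum of positive contributions = 24.4578
Step 4: Negative part mu-(X) = |sum of negative contributions| = 24.8002


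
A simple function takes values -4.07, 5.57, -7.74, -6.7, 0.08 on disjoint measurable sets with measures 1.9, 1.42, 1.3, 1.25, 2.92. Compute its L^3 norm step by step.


Step 1: Compute |f_i|^3 for each value:
  |-4.07|^3 = 67.419143
  |5.57|^3 = 172.808693
  |-7.74|^3 = 463.684824
  |-6.7|^3 = 300.763
  |0.08|^3 = 5.120000e-04
Step 2: Multiply by measures and sum:
  67.419143 * 1.9 = 128.096372
  172.808693 * 1.42 = 245.388344
  463.684824 * 1.3 = 602.790271
  300.763 * 1.25 = 375.95375
  5.120000e-04 * 2.92 = 0.001495
Sum = 128.096372 + 245.388344 + 602.790271 + 375.95375 + 0.001495 = 1352.230232
Step 3: Take the p-th root:
||f||_3 = (1352.230232)^(1/3) = 11.058177


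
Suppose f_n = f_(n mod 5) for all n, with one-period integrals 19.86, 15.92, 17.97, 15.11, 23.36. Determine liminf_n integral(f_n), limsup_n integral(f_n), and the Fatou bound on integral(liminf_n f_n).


The sequence (integral(f_n)) is periodic with period 5, repeating the values 19.86, 15.92, 17.97, 15.11, 23.36 indefinitely.
Step 1: For a periodic sequence, every tail (a_m, a_(m+1), ...) contains all 5 period values infinitely often.
Step 2: Hence inf of every tail = min of the period values = min(19.86, 15.92, 17.97, 15.11, 23.36) = 15.11.
        liminf_n integral(f_n) = sup over m of (inf of tail from m) = 15.11.
Step 3: Similarly sup of every tail = max of the period values = 23.36.
        limsup_n integral(f_n) = 23.36.
Step 4: Fatou's lemma: integral(liminf_n f_n) <= liminf_n integral(f_n) = 15.11.
        So the integral of the pointwise liminf is at most 15.11.


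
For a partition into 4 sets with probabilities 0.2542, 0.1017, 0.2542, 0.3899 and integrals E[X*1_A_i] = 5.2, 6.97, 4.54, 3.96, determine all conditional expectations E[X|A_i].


For each cell A_i: E[X|A_i] = E[X*1_A_i] / P(A_i)
Step 1: E[X|A_1] = 5.2 / 0.2542 = 20.456334
Step 2: E[X|A_2] = 6.97 / 0.1017 = 68.534907
Step 3: E[X|A_3] = 4.54 / 0.2542 = 17.859953
Step 4: E[X|A_4] = 3.96 / 0.3899 = 10.15645
Verification: E[X] = sum E[X*1_A_i] = 5.2 + 6.97 + 4.54 + 3.96 = 20.67


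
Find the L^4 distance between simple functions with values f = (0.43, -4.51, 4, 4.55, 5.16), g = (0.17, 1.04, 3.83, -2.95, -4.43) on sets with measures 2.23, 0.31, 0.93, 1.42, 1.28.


Step 1: Compute differences f_i - g_i:
  0.43 - 0.17 = 0.26
  -4.51 - 1.04 = -5.55
  4 - 3.83 = 0.17
  4.55 - -2.95 = 7.5
  5.16 - -4.43 = 9.59
Step 2: Compute |diff|^4 * measure for each set:
  |0.26|^4 * 2.23 = 0.00457 * 2.23 = 0.010191
  |-5.55|^4 * 0.31 = 948.794006 * 0.31 = 294.126142
  |0.17|^4 * 0.93 = 8.352100e-04 * 0.93 = 7.767453e-04
  |7.5|^4 * 1.42 = 3164.0625 * 1.42 = 4492.96875
  |9.59|^4 * 1.28 = 8458.131418 * 1.28 = 10826.408215
Step 3: Sum = 15613.514074
Step 4: ||f-g||_4 = (15613.514074)^(1/4) = 11.178285


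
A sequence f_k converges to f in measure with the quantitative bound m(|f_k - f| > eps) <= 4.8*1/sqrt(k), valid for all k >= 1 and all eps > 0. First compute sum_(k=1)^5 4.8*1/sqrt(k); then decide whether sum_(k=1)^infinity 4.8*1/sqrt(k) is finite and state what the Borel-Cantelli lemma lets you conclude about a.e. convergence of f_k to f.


Step 1: List the terms 4.8*1/sqrt(k) for k = 1 to 5:
  k=1: 4.8
  k=2: 3.394113
  k=3: 2.771281
  k=4: 2.4
  k=5: 2.146625
Step 2: Partial sum = 4.8 + 3.394113 + 2.771281 + 2.4 + 2.146625
     = 15.512019
Step 3: The full series sum_(k>=1) 4.8*1/sqrt(k) diverges (p-series with p = 1/2 <= 1; a nonzero constant multiple of a divergent series diverges).
Step 4: The (first) Borel-Cantelli lemma requires a summable sequence of measures, so it does not apply here;
        from this bound alone no conclusion about a.e. convergence can be drawn (convergence in measure still
        gives an a.e.-convergent subsequence, but not a.e. convergence of the whole sequence).
Conclusion: series diverges; Borel-Cantelli is inconclusive about a.e. convergence of f_k.


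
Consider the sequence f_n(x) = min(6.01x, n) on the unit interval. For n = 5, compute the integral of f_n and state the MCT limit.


f(x) = 6.01x on [0,1]; f_n(x) = min(6.01x, n). At n = 5:
Step 1: f(x) reaches 5 at x = 5/6.01 = 0.831947
Step 2: integral(f_5) = integral(6.01x, 0, 0.831947) + integral(5, 0.831947, 1)
       = 6.01*0.831947^2/2 + 5*(1 - 0.831947)
       = 2.079867 + 0.840266
       = 2.920133
Step 3: As n -> infinity, f_n increases to f, so by MCT integral(f_n) -> integral(f) = 6.01/2 = 3.005.
Convergence: integral(f_5) = 2.920133 -> 3.005 as n -> infinity


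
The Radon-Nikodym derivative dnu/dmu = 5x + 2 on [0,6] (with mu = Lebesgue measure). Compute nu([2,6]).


nu(A) = integral_A (dnu/dmu) dmu = integral_2^6 (5x + 2) dx
Step 1: Antiderivative F(x) = (5/2)x^2 + 2x
Step 2: F(6) = (5/2)*6^2 + 2*6 = 90 + 12 = 102
Step 3: F(2) = (5/2)*2^2 + 2*2 = 10 + 4 = 14
Step 4: nu([2,6]) = F(6) - F(2) = 102 - 14 = 88


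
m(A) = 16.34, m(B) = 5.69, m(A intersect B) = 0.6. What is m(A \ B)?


m(A \ B) = m(A) - m(A n B)
= 16.34 - 0.6
= 15.74


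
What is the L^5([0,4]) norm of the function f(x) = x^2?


Step 1: ||f||_5 = (integral_0^4 |x^2|^5 dx)^(1/5)
     = (integral_0^4 x^10 dx)^(1/5)
Step 2: integral_0^4 x^10 dx = [x^11/(11)] from 0 to 4 = 4^11/11
     = 4194304/11 = 381300.363636
Step 3: ||f||_5 = (381300.363636)^(1/5) = 13.069334


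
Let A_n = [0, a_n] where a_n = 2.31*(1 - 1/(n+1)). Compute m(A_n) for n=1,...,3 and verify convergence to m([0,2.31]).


By continuity of measure from below: if A_n increases to A, then m(A_n) -> m(A).
Here A = [0, 2.31], so m(A) = 2.31
Step 1: a_1 = 2.31*(1 - 1/2) = 1.155, m(A_1) = 1.155
Step 2: a_2 = 2.31*(1 - 1/3) = 1.54, m(A_2) = 1.54
Step 3: a_3 = 2.31*(1 - 1/4) = 1.7325, m(A_3) = 1.7325
Limit: m(A_n) -> m([0,2.31]) = 2.31


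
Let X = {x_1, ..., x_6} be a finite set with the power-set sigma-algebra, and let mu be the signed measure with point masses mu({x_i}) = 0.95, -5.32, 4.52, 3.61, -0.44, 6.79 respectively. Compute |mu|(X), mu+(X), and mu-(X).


Step 1: Every measurable set is a union of atoms (the cells / points), so a Hahn decomposition is
  obtained by grouping atoms by sign: P = union of atoms with mu > 0, N = union of the remaining atoms.
  Atoms in P (indices): 1, 3, 4, 6;  atoms in N (indices): 2, 5
  Positive values: 0.95, 4.52, 3.61, 6.79
  Negative values: -5.32, -0.44
Step 2: mu+(X) = mu(P) = sum of positive atom values = 15.87
Step 3: mu-(X) = -mu(N) = sum of |negative atom values| = 5.76
Step 4: |mu|(X) = mu+(X) + mu-(X) = 15.87 + 5.76 = 21.63


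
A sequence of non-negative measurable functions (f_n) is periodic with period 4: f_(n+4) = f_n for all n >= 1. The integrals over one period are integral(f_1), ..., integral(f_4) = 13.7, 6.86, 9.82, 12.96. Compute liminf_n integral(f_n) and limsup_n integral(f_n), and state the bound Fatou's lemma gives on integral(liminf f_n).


The sequence (integral(f_n)) is periodic with period 4, repeating the values 13.7, 6.86, 9.82, 12.96 indefinitely.
Step 1: For a periodic sequence, every tail (a_m, a_(m+1), ...) contains all 4 period values infinitely often.
Step 2: Hence inf of every tail = min of the period values = min(13.7, 6.86, 9.82, 12.96) = 6.86.
        liminf_n integral(f_n) = sup over m of (inf of tail from m) = 6.86.
Step 3: Similarly sup of every tail = max of the period values = 13.7.
        limsup_n integral(f_n) = 13.7.
Step 4: Fatou's lemma: integral(liminf_n f_n) <= liminf_n integral(f_n) = 6.86.
        So the integral of the pointwise liminf is at most 6.86.


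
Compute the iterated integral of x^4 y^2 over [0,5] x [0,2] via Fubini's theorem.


By Fubini's theorem, the double integral factors as a product of single integrals:
Step 1: integral_0^5 x^4 dx = [x^5/5] from 0 to 5
     = 5^5/5 = 625
Step 2: integral_0^2 y^2 dy = [y^3/3] from 0 to 2
     = 2^3/3 = 2.666667
Step 3: Double integral = 625 * 2.666667 = 1666.666667


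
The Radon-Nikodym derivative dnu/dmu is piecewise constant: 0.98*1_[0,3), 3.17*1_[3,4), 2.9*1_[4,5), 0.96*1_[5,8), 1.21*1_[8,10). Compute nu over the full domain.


Integrate each piece of the Radon-Nikodym derivative:
Step 1: integral_0^3 0.98 dx = 0.98*(3-0) = 0.98*3 = 2.94
Step 2: integral_3^4 3.17 dx = 3.17*(4-3) = 3.17*1 = 3.17
Step 3: integral_4^5 2.9 dx = 2.9*(5-4) = 2.9*1 = 2.9
Step 4: integral_5^8 0.96 dx = 0.96*(8-5) = 0.96*3 = 2.88
Step 5: integral_8^10 1.21 dx = 1.21*(10-8) = 1.21*2 = 2.42
Total: 2.94 + 3.17 + 2.9 + 2.88 + 2.42 = 14.31


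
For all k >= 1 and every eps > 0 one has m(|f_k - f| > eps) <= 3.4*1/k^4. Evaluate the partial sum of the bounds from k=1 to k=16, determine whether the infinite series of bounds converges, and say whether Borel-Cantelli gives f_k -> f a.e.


Step 1: List the terms 3.4*1/k^4 for k = 1 to 16:
  k=1: 3.4
  k=2: 0.2125
  k=3: 0.041975
  k=4: 0.013281
  k=5: 0.00544
  k=6: 0.002623
  k=7: 0.001416
  k=8: 8.300781e-04
  k=9: 5.182137e-04
  k=10: 3.400000e-04
  k=11: 2.322246e-04
  k=12: 1.639660e-04
  k=13: 1.190435e-04
  k=14: 8.850479e-05
  k=15: 6.716049e-05
  k=16: 5.187988e-05
Step 2: Partial sum = 3.4 + 0.2125 + 0.041975 + 0.013281 + 0.00544 + 0.002623 + 0.001416 + 8.300781e-04 + 5.182137e-04 + 3.400000e-04 + 2.322246e-04 + 1.639660e-04 + 1.190435e-04 + 8.850479e-05 + 6.716049e-05 + 5.187988e-05
     = 3.679647
Step 3: The full series sum_(k>=1) 3.4*1/k^4 converges (p-series with p = 4 > 1; a constant multiple of a convergent series converges).
Step 4: Fix eps > 0. Since sum_k m(|f_k - f| > eps) < infinity, the Borel-Cantelli lemma gives
        m(limsup_k {|f_k - f| > eps}) = 0, i.e. for a.e. x, |f_k(x) - f(x)| <= eps for all large k.
        Applying this with eps = 1/j for j = 1, 2, ... and intersecting the countably many full-measure sets,
        for a.e. x we get limsup_k |f_k(x) - f(x)| <= 1/j for every j, hence f_k -> f almost everywhere.
Conclusion: series converges; Borel-Cantelli yields f_k -> f a.e.


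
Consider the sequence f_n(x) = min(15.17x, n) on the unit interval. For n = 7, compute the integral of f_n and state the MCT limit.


f(x) = 15.17x on [0,1]; f_n(x) = min(15.17x, n). At n = 7:
Step 1: f(x) reaches 7 at x = 7/15.17 = 0.461437
Step 2: integral(f_7) = integral(15.17x, 0, 0.461437) + integral(7, 0.461437, 1)
       = 15.17*0.461437^2/2 + 7*(1 - 0.461437)
       = 1.61503 + 3.769941
       = 5.38497
Step 3: As n -> infinity, f_n increases to f, so by MCT integral(f_n) -> integral(f) = 15.17/2 = 7.585.
Convergence: integral(f_7) = 5.38497 -> 7.585 as n -> infinity


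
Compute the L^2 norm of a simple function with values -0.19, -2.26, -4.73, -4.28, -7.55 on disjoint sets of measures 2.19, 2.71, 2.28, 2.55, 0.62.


Step 1: Compute |f_i|^2 for each value:
  |-0.19|^2 = 0.0361
  |-2.26|^2 = 5.1076
  |-4.73|^2 = 22.3729
  |-4.28|^2 = 18.3184
  |-7.55|^2 = 57.0025
Step 2: Multiply by measures and sum:
  0.0361 * 2.19 = 0.079059
  5.1076 * 2.71 = 13.841596
  22.3729 * 2.28 = 51.010212
  18.3184 * 2.55 = 46.71192
  57.0025 * 0.62 = 35.34155
Sum = 0.079059 + 13.841596 + 51.010212 + 46.71192 + 35.34155 = 146.984337
Step 3: Take the p-th root:
||f||_2 = (146.984337)^(1/2) = 12.12371


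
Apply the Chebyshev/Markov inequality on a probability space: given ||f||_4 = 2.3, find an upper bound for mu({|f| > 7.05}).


Chebyshev/Markov inequality: mu(|f| > eps) <= (||f||_p / eps)^p
Step 1: ||f||_4 / eps = 2.3 / 7.05 = 0.326241
Step 2: Raise to power p = 4:
  (0.326241)^4 = 0.011328
Step 3: Therefore mu(|f| > 7.05) <= 0.011328


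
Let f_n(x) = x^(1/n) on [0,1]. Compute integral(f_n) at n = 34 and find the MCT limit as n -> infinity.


At n = 34: f_34(x) = x^(1/34).
Step 1: integral(x^(1/34), 0, 1) = [x^(1/34+1) / (1/34+1)] from 0 to 1
     = 1 / (1/34 + 1) = 1 / ((34+1)/34) = 34/(34+1)
     = 34/35 = 0.971429
Step 2: As n -> infinity, f_n(x) = x^(1/n) -> 1 for x in (0,1], and f_n is increasing in n.
By MCT, lim_n integral(f_n) = integral(lim_n f_n) = integral(1, 0, 1) = 1.
Step 3: Verify convergence: 34/35 = 0.971429 -> 1


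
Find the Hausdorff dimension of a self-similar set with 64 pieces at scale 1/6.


For a self-similar set with N copies scaled by 1/r:
dim_H = log(N)/log(r) = log(64)/log(6)
= 4.158883/1.791759
= 2.321117


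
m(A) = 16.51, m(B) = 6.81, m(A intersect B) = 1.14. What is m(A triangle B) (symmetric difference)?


m(A Delta B) = m(A) + m(B) - 2*m(A n B)
= 16.51 + 6.81 - 2*1.14
= 16.51 + 6.81 - 2.28
= 21.04


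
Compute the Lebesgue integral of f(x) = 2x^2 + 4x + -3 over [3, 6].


The Lebesgue integral of a Riemann-integrable function agrees with the Riemann integral.
Antiderivative F(x) = (2/3)x^3 + (4/2)x^2 + -3x
F(6) = (2/3)*6^3 + (4/2)*6^2 + -3*6
     = (2/3)*216 + (4/2)*36 + -3*6
     = 144 + 72 + -18
     = 198
F(3) = 27
Integral = F(6) - F(3) = 198 - 27 = 171


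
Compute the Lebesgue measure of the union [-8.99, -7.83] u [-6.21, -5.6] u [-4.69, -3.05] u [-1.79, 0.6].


For pairwise disjoint intervals, m(union) = sum of lengths.
= (-7.83 - -8.99) + (-5.6 - -6.21) + (-3.05 - -4.69) + (0.6 - -1.79)
= 1.16 + 0.61 + 1.64 + 2.39
= 5.8


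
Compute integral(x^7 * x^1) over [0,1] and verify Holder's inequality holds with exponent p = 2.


Step 1: Exact integral of f*g = integral(x^8, 0, 1) = 1/9
     = 0.111111
Step 2: Holder bound with p=2, q=2:
  ||f||_p = (integral x^14 dx)^(1/2) = (1/15)^(1/2) = 0.258199
  ||g||_q = (integral x^2 dx)^(1/2) = (1/3)^(1/2) = 0.57735
Step 3: Holder bound = ||f||_p * ||g||_q = 0.258199 * 0.57735 = 0.149071
Verification: 0.111111 <= 0.149071 (Holder holds)


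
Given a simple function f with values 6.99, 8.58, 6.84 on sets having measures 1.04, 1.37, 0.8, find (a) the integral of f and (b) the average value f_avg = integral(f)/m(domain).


Step 1: Integral = sum(value_i * measure_i)
= 6.99*1.04 + 8.58*1.37 + 6.84*0.8
= 7.2696 + 11.7546 + 5.472
= 24.4962
Step 2: Total measure of domain = 1.04 + 1.37 + 0.8 = 3.21
Step 3: Average value = 24.4962 / 3.21 = 7.631215


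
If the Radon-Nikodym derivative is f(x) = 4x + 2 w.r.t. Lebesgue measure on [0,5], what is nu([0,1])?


nu(A) = integral_A (dnu/dmu) dmu = integral_0^1 (4x + 2) dx
Step 1: Antiderivative F(x) = (4/2)x^2 + 2x
Step 2: F(1) = (4/2)*1^2 + 2*1 = 2 + 2 = 4
Step 3: F(0) = (4/2)*0^2 + 2*0 = 0.0 + 0 = 0.0
Step 4: nu([0,1]) = F(1) - F(0) = 4 - 0.0 = 4


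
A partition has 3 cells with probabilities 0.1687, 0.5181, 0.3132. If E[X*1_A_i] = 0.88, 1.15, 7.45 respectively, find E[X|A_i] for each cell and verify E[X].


For each cell A_i: E[X|A_i] = E[X*1_A_i] / P(A_i)
Step 1: E[X|A_1] = 0.88 / 0.1687 = 5.21636
Step 2: E[X|A_2] = 1.15 / 0.5181 = 2.219649
Step 3: E[X|A_3] = 7.45 / 0.3132 = 23.786718
Verification: E[X] = sum E[X*1_A_i] = 0.88 + 1.15 + 7.45 = 9.48


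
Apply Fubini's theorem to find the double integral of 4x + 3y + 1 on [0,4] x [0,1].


By Fubini, integrate in x first, then y.
Step 1: Fix y, integrate over x in [0,4]:
  integral(4x + 3y + 1, x=0..4)
  = 4*(4^2 - 0^2)/2 + (3y + 1)*(4 - 0)
  = 32 + (3y + 1)*4
  = 32 + 12y + 4
  = 36 + 12y
Step 2: Integrate over y in [0,1]:
  integral(36 + 12y, y=0..1)
  = 36*1 + 12*(1^2 - 0^2)/2
  = 36 + 6
  = 42
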